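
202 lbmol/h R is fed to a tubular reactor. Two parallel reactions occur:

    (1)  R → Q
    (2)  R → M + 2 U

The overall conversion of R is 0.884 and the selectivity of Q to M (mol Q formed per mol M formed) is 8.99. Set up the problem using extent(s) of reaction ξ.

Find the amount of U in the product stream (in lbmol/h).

35.7 lbmol/h

Conversion of R: R consumed = 0.884 × 202 = 178.6 lbmol/h = 1ξ₁ + 1ξ₂.
Selectivity: 1ξ₁ / (1ξ₂) = 8.99 → ξ₁ = 8.99 ξ₂.
Substitute: (1·8.99 + 1) ξ₂ = 178.6 → ξ₂ = 17.87 lbmol/h, ξ₁ = 160.7 lbmol/h.
Outlet amounts (n = n₀ + Σ ν·ξ):
  R: 202 − 1(160.7) − 1(17.87) = 23.43
  Q: 0 + 1(160.7) = 160.7
  M: 0 + 1(17.87) = 17.87
  U: 0 + 2(17.87) = 35.75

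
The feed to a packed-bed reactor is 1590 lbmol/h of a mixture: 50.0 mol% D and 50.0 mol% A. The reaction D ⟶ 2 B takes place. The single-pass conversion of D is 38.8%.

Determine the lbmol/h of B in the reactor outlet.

617 lbmol/h

D reacted = 0.388 × 795 = 308.5 lbmol/h; ν_D = −1, so ξ = 308.5/1 = 308.5 lbmol/h.
Outlet amounts (n = n₀ + ν ξ):
  D: 795 − 1(308.5) = 486.5
  B: 0 + 2(308.5) = 616.9
  A: 795 (inert)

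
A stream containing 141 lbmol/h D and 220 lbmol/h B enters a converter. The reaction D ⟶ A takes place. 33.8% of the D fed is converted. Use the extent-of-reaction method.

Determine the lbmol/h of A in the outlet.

47.7 lbmol/h

D reacted = 0.338 × 141 = 47.66 lbmol/h; ν_D = −1, so ξ = 47.66/1 = 47.66 lbmol/h.
Outlet amounts (n = n₀ + ν ξ):
  D: 141 − 1(47.66) = 93.34
  A: 0 + 1(47.66) = 47.66
  B: 220 (inert)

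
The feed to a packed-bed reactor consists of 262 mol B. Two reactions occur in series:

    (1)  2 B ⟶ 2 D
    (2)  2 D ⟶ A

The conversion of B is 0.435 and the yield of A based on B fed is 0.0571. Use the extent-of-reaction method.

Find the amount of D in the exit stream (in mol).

84 mol

Conversion of B: B consumed = 2ξ₁ = 0.435 × 262 → ξ₁ = 56.98 mol.
Yield of A: 1ξ₂ / 262 = 0.0571 → ξ₂ = 14.96 mol.
Outlet amounts (n = n₀ + Σ ν·ξ):
  B: 262 − 2(56.98) = 148
  D: 0 + 2(56.98) − 2(14.96) = 84.05
  A: 0 + 1(14.96) = 14.96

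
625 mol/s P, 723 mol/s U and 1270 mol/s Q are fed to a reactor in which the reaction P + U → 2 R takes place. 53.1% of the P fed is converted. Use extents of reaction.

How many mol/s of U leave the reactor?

P reacted = 0.531 × 625 = 331.9 mol/s; ν_P = −1, so ξ = 331.9/1 = 331.9 mol/s.
Outlet amounts (n = n₀ + ν ξ):
  P: 625 − 1(331.9) = 293.1
  U: 723 − 1(331.9) = 391.1
  R: 0 + 2(331.9) = 663.8
  Q: 1270 (inert)

391 mol/s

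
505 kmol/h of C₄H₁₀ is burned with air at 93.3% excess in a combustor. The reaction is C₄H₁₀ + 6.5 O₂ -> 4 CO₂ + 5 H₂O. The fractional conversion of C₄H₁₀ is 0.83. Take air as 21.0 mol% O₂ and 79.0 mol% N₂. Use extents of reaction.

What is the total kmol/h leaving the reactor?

31300 kmol/h

Stoichiometric O₂ = 6.5 × 505 = 3282 kmol/h; O₂ fed = 3282 × 1.933 = 6345 kmol/h.
N₂ fed = 6345 × 79/21 = 23870 kmol/h.
Fuel reacted = 0.83 × 505 → ξ = 419.1 kmol/h.
Outlet (n = n₀ + ν ξ):
  C₄H₁₀: 505 − 1(419.1) = 85.85
  O₂: 6345 − 6.5(419.1) = 3621
  N₂: 23870 (inert)
  CO₂: 0 + 4(419.1) = 1677
  H₂O: 0 + 5(419.1) = 2096
Total out = 85.85 + 3621 + 23870 + 1677 + 2096 = 31350 kmol/h.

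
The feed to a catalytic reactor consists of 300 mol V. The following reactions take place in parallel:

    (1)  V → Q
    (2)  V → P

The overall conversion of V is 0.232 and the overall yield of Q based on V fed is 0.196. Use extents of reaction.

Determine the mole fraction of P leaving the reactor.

Yield of Q: 1ξ₁ / 300 = 0.196 → ξ₁ = 58.8 mol.
Conversion of V: 1ξ₁ + 1ξ₂ = 0.232 × 300 = 69.6 → ξ₂ = 10.8 mol.
Outlet amounts (n = n₀ + Σ ν·ξ):
  V: 300 − 1(58.8) − 1(10.8) = 230.4
  Q: 0 + 1(58.8) = 58.8
  P: 0 + 1(10.8) = 10.8
Total out = 300 mol; y_P = 10.8 / 300 = 0.036.

0.036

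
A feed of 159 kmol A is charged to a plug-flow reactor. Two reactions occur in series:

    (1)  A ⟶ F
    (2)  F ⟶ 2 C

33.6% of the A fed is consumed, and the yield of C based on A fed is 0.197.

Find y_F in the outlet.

Conversion of A: A consumed = 1ξ₁ = 0.336 × 159 → ξ₁ = 53.42 kmol.
Yield of C: 2ξ₂ / 159 = 0.197 → ξ₂ = 15.66 kmol.
Outlet amounts (n = n₀ + Σ ν·ξ):
  A: 159 − 1(53.42) = 105.6
  F: 0 + 1(53.42) − 1(15.66) = 37.76
  C: 0 + 2(15.66) = 31.32
Total out = 174.7 kmol; y_F = 37.76 / 174.7 = 0.2162.

0.216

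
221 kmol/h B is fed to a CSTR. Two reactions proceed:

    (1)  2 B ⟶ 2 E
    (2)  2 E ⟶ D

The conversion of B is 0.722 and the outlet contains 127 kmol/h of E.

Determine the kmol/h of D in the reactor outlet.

16.3 kmol/h

Conversion of B: B consumed = 2ξ₁ = 0.722 × 221 → ξ₁ = 79.78 kmol/h.
E balance: n_E = 0 + 2ξ₁ − 2ξ₂ = 127 → ξ₂ = (2·79.78 − 127)/2 = 16.28 kmol/h.
Outlet amounts (n = n₀ + Σ ν·ξ):
  B: 221 − 2(79.78) = 61.44
  E: 0 + 2(79.78) − 2(16.28) = 127
  D: 0 + 1(16.28) = 16.28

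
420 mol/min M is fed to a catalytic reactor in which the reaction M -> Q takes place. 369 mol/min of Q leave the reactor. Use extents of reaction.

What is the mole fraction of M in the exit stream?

0.121

For Q: n = n₀ + 1ξ → 369 = 0 + 1ξ, giving ξ = 369 mol/min.
Outlet amounts (n = n₀ + ν ξ):
  M: 420 − 1(369) = 51
  Q: 0 + 1(369) = 369
Total out = 420 mol/min; y_M = 51 / 420 = 0.1214.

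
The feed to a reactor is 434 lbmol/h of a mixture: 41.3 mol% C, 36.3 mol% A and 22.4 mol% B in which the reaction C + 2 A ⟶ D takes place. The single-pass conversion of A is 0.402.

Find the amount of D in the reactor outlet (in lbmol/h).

A reacted = 0.402 × 157.5 = 63.33 lbmol/h; ν_A = −2, so ξ = 63.33/2 = 31.67 lbmol/h.
Outlet amounts (n = n₀ + ν ξ):
  C: 179.2 − 1(31.67) = 147.6
  A: 157.5 − 2(31.67) = 94.21
  D: 0 + 1(31.67) = 31.67
  B: 97.22 (inert)

31.7 lbmol/h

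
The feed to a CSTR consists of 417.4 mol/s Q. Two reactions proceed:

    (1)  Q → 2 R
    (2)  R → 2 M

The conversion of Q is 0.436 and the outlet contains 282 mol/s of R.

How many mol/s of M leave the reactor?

Conversion of Q: Q consumed = 1ξ₁ = 0.436 × 417.4 → ξ₁ = 182 mol/s.
R balance: n_R = 0 + 2ξ₁ − 1ξ₂ = 282 → ξ₂ = (2·182 − 282)/1 = 81.97 mol/s.
Outlet amounts (n = n₀ + Σ ν·ξ):
  Q: 417.4 − 1(182) = 235.4
  R: 0 + 2(182) − 1(81.97) = 282
  M: 0 + 2(81.97) = 163.9

164 mol/s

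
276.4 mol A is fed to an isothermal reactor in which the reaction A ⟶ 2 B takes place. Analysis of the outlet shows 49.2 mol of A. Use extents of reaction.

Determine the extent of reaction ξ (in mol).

For A: n = n₀ − 1ξ → 49.2 = 276.4 − 1ξ, giving ξ = 227.2 mol.
Outlet amounts (n = n₀ + ν ξ):
  A: 276.4 − 1(227.2) = 49.2
  B: 0 + 2(227.2) = 454.4

ξ = 227 mol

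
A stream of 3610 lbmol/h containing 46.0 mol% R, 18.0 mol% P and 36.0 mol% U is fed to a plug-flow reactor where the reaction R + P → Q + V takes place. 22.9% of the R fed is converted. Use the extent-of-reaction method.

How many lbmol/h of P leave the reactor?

270 lbmol/h

R reacted = 0.229 × 1661 = 380.3 lbmol/h; ν_R = −1, so ξ = 380.3/1 = 380.3 lbmol/h.
Outlet amounts (n = n₀ + ν ξ):
  R: 1661 − 1(380.3) = 1280
  P: 649.8 − 1(380.3) = 269.5
  Q: 0 + 1(380.3) = 380.3
  V: 0 + 1(380.3) = 380.3
  U: 1300 (inert)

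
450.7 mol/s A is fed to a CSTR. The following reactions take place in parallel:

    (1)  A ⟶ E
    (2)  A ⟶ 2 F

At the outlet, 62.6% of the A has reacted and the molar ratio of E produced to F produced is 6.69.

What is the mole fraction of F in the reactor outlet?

Conversion of A: A consumed = 0.626 × 450.7 = 282.1 mol/s = 1ξ₁ + 1ξ₂.
Selectivity: 1ξ₁ / (2ξ₂) = 6.69 → ξ₁ = 13.38 ξ₂.
Substitute: (1·13.38 + 1) ξ₂ = 282.1 → ξ₂ = 19.62 mol/s, ξ₁ = 262.5 mol/s.
Outlet amounts (n = n₀ + Σ ν·ξ):
  A: 450.7 − 1(262.5) − 1(19.62) = 168.6
  E: 0 + 1(262.5) = 262.5
  F: 0 + 2(19.62) = 39.24
Total out = 470.3 mol/s; y_F = 39.24 / 470.3 = 0.08343.

0.0834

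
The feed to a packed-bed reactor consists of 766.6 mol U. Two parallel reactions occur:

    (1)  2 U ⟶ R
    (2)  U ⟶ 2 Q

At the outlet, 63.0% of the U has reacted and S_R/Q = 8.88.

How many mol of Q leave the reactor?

Conversion of U: U consumed = 0.63 × 766.6 = 483 mol = 2ξ₁ + 1ξ₂.
Selectivity: 1ξ₁ / (2ξ₂) = 8.88 → ξ₁ = 17.76 ξ₂.
Substitute: (2·17.76 + 1) ξ₂ = 483 → ξ₂ = 13.22 mol, ξ₁ = 234.9 mol.
Outlet amounts (n = n₀ + Σ ν·ξ):
  U: 766.6 − 2(234.9) − 1(13.22) = 283.6
  R: 0 + 1(234.9) = 234.9
  Q: 0 + 2(13.22) = 26.45

26.4 mol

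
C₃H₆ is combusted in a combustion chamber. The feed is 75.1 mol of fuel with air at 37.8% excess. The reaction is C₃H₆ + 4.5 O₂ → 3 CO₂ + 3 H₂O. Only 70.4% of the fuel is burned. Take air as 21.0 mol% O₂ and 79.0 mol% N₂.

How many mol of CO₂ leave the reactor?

Stoichiometric O₂ = 4.5 × 75.1 = 337.9 mol; O₂ fed = 337.9 × 1.378 = 465.7 mol.
N₂ fed = 465.7 × 79/21 = 1752 mol.
Fuel reacted = 0.704 × 75.1 → ξ = 52.87 mol.
Outlet (n = n₀ + ν ξ):
  C₃H₆: 75.1 − 1(52.87) = 22.23
  O₂: 465.7 − 4.5(52.87) = 227.8
  N₂: 1752 (inert)
  CO₂: 0 + 3(52.87) = 158.6
  H₂O: 0 + 3(52.87) = 158.6

159 mol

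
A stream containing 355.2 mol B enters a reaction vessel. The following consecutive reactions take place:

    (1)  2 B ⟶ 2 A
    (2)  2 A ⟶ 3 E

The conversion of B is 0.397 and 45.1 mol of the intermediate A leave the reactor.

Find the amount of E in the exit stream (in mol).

Conversion of B: B consumed = 2ξ₁ = 0.397 × 355.2 → ξ₁ = 70.51 mol.
A balance: n_A = 0 + 2ξ₁ − 2ξ₂ = 45.1 → ξ₂ = (2·70.51 − 45.1)/2 = 47.96 mol.
Outlet amounts (n = n₀ + Σ ν·ξ):
  B: 355.2 − 2(70.51) = 214.2
  A: 0 + 2(70.51) − 2(47.96) = 45.1
  E: 0 + 3(47.96) = 143.9

144 mol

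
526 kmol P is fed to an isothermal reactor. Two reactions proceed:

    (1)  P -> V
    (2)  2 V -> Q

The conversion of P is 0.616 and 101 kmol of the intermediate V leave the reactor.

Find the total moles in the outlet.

Conversion of P: P consumed = 1ξ₁ = 0.616 × 526 → ξ₁ = 324 kmol.
V balance: n_V = 0 + 1ξ₁ − 2ξ₂ = 101 → ξ₂ = (1·324 − 101)/2 = 111.5 kmol.
Outlet amounts (n = n₀ + Σ ν·ξ):
  P: 526 − 1(324) = 202
  V: 0 + 1(324) − 2(111.5) = 101
  Q: 0 + 1(111.5) = 111.5
Total out = 202 + 101 + 111.5 = 414.5 kmol.

414 kmol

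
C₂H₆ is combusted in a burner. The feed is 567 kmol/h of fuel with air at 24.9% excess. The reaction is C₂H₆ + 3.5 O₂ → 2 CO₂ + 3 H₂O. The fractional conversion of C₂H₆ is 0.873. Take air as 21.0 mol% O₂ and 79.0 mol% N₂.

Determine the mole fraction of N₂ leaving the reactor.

0.739

Stoichiometric O₂ = 3.5 × 567 = 1984 kmol/h; O₂ fed = 1984 × 1.249 = 2479 kmol/h.
N₂ fed = 2479 × 79/21 = 9324 kmol/h.
Fuel reacted = 0.873 × 567 → ξ = 495 kmol/h.
Outlet (n = n₀ + ν ξ):
  C₂H₆: 567 − 1(495) = 72.01
  O₂: 2479 − 3.5(495) = 746.2
  N₂: 9324 (inert)
  CO₂: 0 + 2(495) = 990
  H₂O: 0 + 3(495) = 1485
Total out = 12620 kmol/h; y_N₂ = 9324 / 12620 = 0.739.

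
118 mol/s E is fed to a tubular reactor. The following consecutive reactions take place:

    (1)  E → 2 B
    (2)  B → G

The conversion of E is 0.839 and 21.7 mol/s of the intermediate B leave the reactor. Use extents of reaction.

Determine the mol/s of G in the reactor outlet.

Conversion of E: E consumed = 1ξ₁ = 0.839 × 118 → ξ₁ = 99 mol/s.
B balance: n_B = 0 + 2ξ₁ − 1ξ₂ = 21.7 → ξ₂ = (2·99 − 21.7)/1 = 176.3 mol/s.
Outlet amounts (n = n₀ + Σ ν·ξ):
  E: 118 − 1(99) = 19
  B: 0 + 2(99) − 1(176.3) = 21.7
  G: 0 + 1(176.3) = 176.3

176 mol/s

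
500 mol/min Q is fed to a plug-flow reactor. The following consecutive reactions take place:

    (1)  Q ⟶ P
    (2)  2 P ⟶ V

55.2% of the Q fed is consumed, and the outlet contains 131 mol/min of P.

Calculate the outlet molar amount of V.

72.5 mol/min

Conversion of Q: Q consumed = 1ξ₁ = 0.552 × 500 → ξ₁ = 276 mol/min.
P balance: n_P = 0 + 1ξ₁ − 2ξ₂ = 131 → ξ₂ = (1·276 − 131)/2 = 72.5 mol/min.
Outlet amounts (n = n₀ + Σ ν·ξ):
  Q: 500 − 1(276) = 224
  P: 0 + 1(276) − 2(72.5) = 131
  V: 0 + 1(72.5) = 72.5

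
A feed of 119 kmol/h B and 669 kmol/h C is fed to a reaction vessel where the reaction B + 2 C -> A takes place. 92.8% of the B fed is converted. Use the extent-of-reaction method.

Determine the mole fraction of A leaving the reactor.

B reacted = 0.928 × 119 = 110.4 kmol/h; ν_B = −1, so ξ = 110.4/1 = 110.4 kmol/h.
Outlet amounts (n = n₀ + ν ξ):
  B: 119 − 1(110.4) = 8.568
  C: 669 − 2(110.4) = 448.1
  A: 0 + 1(110.4) = 110.4
Total out = 567.1 kmol/h; y_A = 110.4 / 567.1 = 0.1947.

0.195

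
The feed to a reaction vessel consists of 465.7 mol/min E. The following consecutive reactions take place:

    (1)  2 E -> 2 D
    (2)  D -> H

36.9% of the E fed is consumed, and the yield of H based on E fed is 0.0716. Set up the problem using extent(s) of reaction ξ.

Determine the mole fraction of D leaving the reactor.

Conversion of E: E consumed = 2ξ₁ = 0.369 × 465.7 → ξ₁ = 85.92 mol/min.
Yield of H: 1ξ₂ / 465.7 = 0.0716 → ξ₂ = 33.34 mol/min.
Outlet amounts (n = n₀ + Σ ν·ξ):
  E: 465.7 − 2(85.92) = 293.9
  D: 0 + 2(85.92) − 1(33.34) = 138.5
  H: 0 + 1(33.34) = 33.34
Total out = 465.7 mol/min; y_D = 138.5 / 465.7 = 0.2974.

0.297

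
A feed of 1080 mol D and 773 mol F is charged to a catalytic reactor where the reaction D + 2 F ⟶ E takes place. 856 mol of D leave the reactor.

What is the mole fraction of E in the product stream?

0.159

For D: n = n₀ − 1ξ → 856 = 1080 − 1ξ, giving ξ = 224 mol.
Outlet amounts (n = n₀ + ν ξ):
  D: 1080 − 1(224) = 856
  F: 773 − 2(224) = 325
  E: 0 + 1(224) = 224
Total out = 1405 mol; y_E = 224 / 1405 = 0.1594.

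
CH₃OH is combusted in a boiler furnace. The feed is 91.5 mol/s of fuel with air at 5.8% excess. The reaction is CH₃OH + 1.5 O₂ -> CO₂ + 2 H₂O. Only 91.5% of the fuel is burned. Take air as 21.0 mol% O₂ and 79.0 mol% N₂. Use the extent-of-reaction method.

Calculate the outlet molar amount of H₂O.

167 mol/s

Stoichiometric O₂ = 1.5 × 91.5 = 137.2 mol/s; O₂ fed = 137.2 × 1.058 = 145.2 mol/s.
N₂ fed = 145.2 × 79/21 = 546.3 mol/s.
Fuel reacted = 0.915 × 91.5 → ξ = 83.72 mol/s.
Outlet (n = n₀ + ν ξ):
  CH₃OH: 91.5 − 1(83.72) = 7.778
  O₂: 145.2 − 1.5(83.72) = 19.63
  N₂: 546.3 (inert)
  CO₂: 0 + 1(83.72) = 83.72
  H₂O: 0 + 2(83.72) = 167.4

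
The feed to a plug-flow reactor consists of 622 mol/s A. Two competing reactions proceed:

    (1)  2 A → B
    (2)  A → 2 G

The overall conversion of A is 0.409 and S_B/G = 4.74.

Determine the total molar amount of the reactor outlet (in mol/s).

Conversion of A: A consumed = 0.409 × 622 = 254.4 mol/s = 2ξ₁ + 1ξ₂.
Selectivity: 1ξ₁ / (2ξ₂) = 4.74 → ξ₁ = 9.48 ξ₂.
Substitute: (2·9.48 + 1) ξ₂ = 254.4 → ξ₂ = 12.75 mol/s, ξ₁ = 120.8 mol/s.
Outlet amounts (n = n₀ + Σ ν·ξ):
  A: 622 − 2(120.8) − 1(12.75) = 367.6
  B: 0 + 1(120.8) = 120.8
  G: 0 + 2(12.75) = 25.49
Total out = 367.6 + 120.8 + 25.49 = 513.9 mol/s.

514 mol/s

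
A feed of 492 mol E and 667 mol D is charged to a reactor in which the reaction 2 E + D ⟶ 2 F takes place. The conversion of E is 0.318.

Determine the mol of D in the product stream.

589 mol

E reacted = 0.318 × 492 = 156.5 mol; ν_E = −2, so ξ = 156.5/2 = 78.23 mol.
Outlet amounts (n = n₀ + ν ξ):
  E: 492 − 2(78.23) = 335.5
  D: 667 − 1(78.23) = 588.8
  F: 0 + 2(78.23) = 156.5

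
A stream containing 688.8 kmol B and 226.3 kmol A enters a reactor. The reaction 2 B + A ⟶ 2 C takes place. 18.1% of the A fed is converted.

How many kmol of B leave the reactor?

A reacted = 0.181 × 226.3 = 40.96 kmol; ν_A = −1, so ξ = 40.96/1 = 40.96 kmol.
Outlet amounts (n = n₀ + ν ξ):
  B: 688.8 − 2(40.96) = 606.9
  A: 226.3 − 1(40.96) = 185.3
  C: 0 + 2(40.96) = 81.92

607 kmol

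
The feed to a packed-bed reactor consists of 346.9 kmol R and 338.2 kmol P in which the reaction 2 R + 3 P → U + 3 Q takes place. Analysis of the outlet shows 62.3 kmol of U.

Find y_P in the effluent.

For U: n = n₀ + 1ξ → 62.3 = 0 + 1ξ, giving ξ = 62.3 kmol.
Outlet amounts (n = n₀ + ν ξ):
  R: 346.9 − 2(62.3) = 222.3
  P: 338.2 − 3(62.3) = 151.3
  U: 0 + 1(62.3) = 62.3
  Q: 0 + 3(62.3) = 186.9
Total out = 622.8 kmol; y_P = 151.3 / 622.8 = 0.2429.

0.243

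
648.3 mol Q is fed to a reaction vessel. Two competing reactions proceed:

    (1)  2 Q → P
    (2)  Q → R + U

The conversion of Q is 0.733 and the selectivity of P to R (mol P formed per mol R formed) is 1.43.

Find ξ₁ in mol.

Conversion of Q: Q consumed = 0.733 × 648.3 = 475.2 mol = 2ξ₁ + 1ξ₂.
Selectivity: 1ξ₁ / (1ξ₂) = 1.43 → ξ₁ = 1.43 ξ₂.
Substitute: (2·1.43 + 1) ξ₂ = 475.2 → ξ₂ = 123.1 mol, ξ₁ = 176 mol.
Outlet amounts (n = n₀ + Σ ν·ξ):
  Q: 648.3 − 2(176) − 1(123.1) = 173.1
  P: 0 + 1(176) = 176
  R: 0 + 1(123.1) = 123.1
  U: 0 + 1(123.1) = 123.1

ξ₁ = 176 mol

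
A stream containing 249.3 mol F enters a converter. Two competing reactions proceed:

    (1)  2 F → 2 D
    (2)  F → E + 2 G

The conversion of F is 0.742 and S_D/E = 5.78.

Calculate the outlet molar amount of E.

Conversion of F: F consumed = 0.742 × 249.3 = 185 mol = 2ξ₁ + 1ξ₂.
Selectivity: 2ξ₁ / (1ξ₂) = 5.78 → ξ₁ = 2.89 ξ₂.
Substitute: (2·2.89 + 1) ξ₂ = 185 → ξ₂ = 27.28 mol, ξ₁ = 78.85 mol.
Outlet amounts (n = n₀ + Σ ν·ξ):
  F: 249.3 − 2(78.85) − 1(27.28) = 64.32
  D: 0 + 2(78.85) = 157.7
  E: 0 + 1(27.28) = 27.28
  G: 0 + 2(27.28) = 54.57

27.3 mol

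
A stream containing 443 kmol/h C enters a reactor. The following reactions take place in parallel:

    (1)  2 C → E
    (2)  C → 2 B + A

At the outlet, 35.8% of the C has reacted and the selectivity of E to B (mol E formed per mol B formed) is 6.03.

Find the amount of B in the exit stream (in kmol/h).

12.6 kmol/h

Conversion of C: C consumed = 0.358 × 443 = 158.6 kmol/h = 2ξ₁ + 1ξ₂.
Selectivity: 1ξ₁ / (2ξ₂) = 6.03 → ξ₁ = 12.06 ξ₂.
Substitute: (2·12.06 + 1) ξ₂ = 158.6 → ξ₂ = 6.313 kmol/h, ξ₁ = 76.14 kmol/h.
Outlet amounts (n = n₀ + Σ ν·ξ):
  C: 443 − 2(76.14) − 1(6.313) = 284.4
  E: 0 + 1(76.14) = 76.14
  B: 0 + 2(6.313) = 12.63
  A: 0 + 1(6.313) = 6.313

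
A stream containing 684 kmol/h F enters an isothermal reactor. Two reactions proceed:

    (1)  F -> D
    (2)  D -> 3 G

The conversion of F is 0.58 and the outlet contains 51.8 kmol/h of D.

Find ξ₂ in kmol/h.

ξ₂ = 345 kmol/h

Conversion of F: F consumed = 1ξ₁ = 0.58 × 684 → ξ₁ = 396.7 kmol/h.
D balance: n_D = 0 + 1ξ₁ − 1ξ₂ = 51.8 → ξ₂ = (1·396.7 − 51.8)/1 = 344.9 kmol/h.
Outlet amounts (n = n₀ + Σ ν·ξ):
  F: 684 − 1(396.7) = 287.3
  D: 0 + 1(396.7) − 1(344.9) = 51.8
  G: 0 + 3(344.9) = 1035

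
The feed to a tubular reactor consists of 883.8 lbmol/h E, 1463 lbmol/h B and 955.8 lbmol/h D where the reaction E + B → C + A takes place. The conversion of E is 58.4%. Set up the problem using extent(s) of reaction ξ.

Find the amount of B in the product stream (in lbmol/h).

E reacted = 0.584 × 883.8 = 516.1 lbmol/h; ν_E = −1, so ξ = 516.1/1 = 516.1 lbmol/h.
Outlet amounts (n = n₀ + ν ξ):
  E: 883.8 − 1(516.1) = 367.7
  B: 1463 − 1(516.1) = 946.9
  C: 0 + 1(516.1) = 516.1
  A: 0 + 1(516.1) = 516.1
  D: 955.8 (inert)

947 lbmol/h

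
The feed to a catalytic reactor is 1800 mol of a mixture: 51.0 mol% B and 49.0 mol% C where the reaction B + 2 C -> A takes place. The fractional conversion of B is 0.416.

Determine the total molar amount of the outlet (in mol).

B reacted = 0.416 × 918 = 381.9 mol; ν_B = −1, so ξ = 381.9/1 = 381.9 mol.
Outlet amounts (n = n₀ + ν ξ):
  B: 918 − 1(381.9) = 536.1
  C: 882 − 2(381.9) = 118.2
  A: 0 + 1(381.9) = 381.9
Total out = 536.1 + 118.2 + 381.9 = 1036 mol.

1040 mol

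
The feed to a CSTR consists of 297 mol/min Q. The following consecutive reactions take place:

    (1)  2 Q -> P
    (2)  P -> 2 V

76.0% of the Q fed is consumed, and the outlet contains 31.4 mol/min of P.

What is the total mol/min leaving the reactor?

266 mol/min

Conversion of Q: Q consumed = 2ξ₁ = 0.76 × 297 → ξ₁ = 112.9 mol/min.
P balance: n_P = 0 + 1ξ₁ − 1ξ₂ = 31.4 → ξ₂ = (1·112.9 − 31.4)/1 = 81.46 mol/min.
Outlet amounts (n = n₀ + Σ ν·ξ):
  Q: 297 − 2(112.9) = 71.28
  P: 0 + 1(112.9) − 1(81.46) = 31.4
  V: 0 + 2(81.46) = 162.9
Total out = 71.28 + 31.4 + 162.9 = 265.6 mol/min.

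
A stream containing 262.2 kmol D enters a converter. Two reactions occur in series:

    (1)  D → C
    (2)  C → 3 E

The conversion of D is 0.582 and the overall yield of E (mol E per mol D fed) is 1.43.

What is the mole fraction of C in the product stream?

Conversion of D: D consumed = 1ξ₁ = 0.582 × 262.2 → ξ₁ = 152.6 kmol.
Yield of E: 3ξ₂ / 262.2 = 1.43 → ξ₂ = 125 kmol.
Outlet amounts (n = n₀ + Σ ν·ξ):
  D: 262.2 − 1(152.6) = 109.6
  C: 0 + 1(152.6) − 1(125) = 27.62
  E: 0 + 3(125) = 374.9
Total out = 512.2 kmol; y_C = 27.62 / 512.2 = 0.05392.

0.0539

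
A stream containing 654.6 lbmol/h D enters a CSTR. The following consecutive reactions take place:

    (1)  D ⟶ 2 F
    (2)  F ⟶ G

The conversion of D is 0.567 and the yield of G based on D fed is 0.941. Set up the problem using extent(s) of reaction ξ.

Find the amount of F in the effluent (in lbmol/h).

126 lbmol/h

Conversion of D: D consumed = 1ξ₁ = 0.567 × 654.6 → ξ₁ = 371.2 lbmol/h.
Yield of G: 1ξ₂ / 654.6 = 0.941 → ξ₂ = 616 lbmol/h.
Outlet amounts (n = n₀ + Σ ν·ξ):
  D: 654.6 − 1(371.2) = 283.4
  F: 0 + 2(371.2) − 1(616) = 126.3
  G: 0 + 1(616) = 616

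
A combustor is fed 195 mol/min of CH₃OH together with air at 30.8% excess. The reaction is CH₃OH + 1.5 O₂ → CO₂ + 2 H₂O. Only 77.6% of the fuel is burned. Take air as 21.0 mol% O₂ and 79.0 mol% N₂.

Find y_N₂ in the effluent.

0.688

Stoichiometric O₂ = 1.5 × 195 = 292.5 mol/min; O₂ fed = 292.5 × 1.308 = 382.6 mol/min.
N₂ fed = 382.6 × 79/21 = 1439 mol/min.
Fuel reacted = 0.776 × 195 → ξ = 151.3 mol/min.
Outlet (n = n₀ + ν ξ):
  CH₃OH: 195 − 1(151.3) = 43.68
  O₂: 382.6 − 1.5(151.3) = 155.6
  N₂: 1439 (inert)
  CO₂: 0 + 1(151.3) = 151.3
  H₂O: 0 + 2(151.3) = 302.6
Total out = 2093 mol/min; y_N₂ = 1439 / 2093 = 0.6878.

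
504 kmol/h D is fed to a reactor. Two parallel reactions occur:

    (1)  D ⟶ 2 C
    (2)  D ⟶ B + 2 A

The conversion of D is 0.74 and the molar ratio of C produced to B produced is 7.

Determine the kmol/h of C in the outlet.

Conversion of D: D consumed = 0.74 × 504 = 373 kmol/h = 1ξ₁ + 1ξ₂.
Selectivity: 2ξ₁ / (1ξ₂) = 7 → ξ₁ = 3.5 ξ₂.
Substitute: (1·3.5 + 1) ξ₂ = 373 → ξ₂ = 82.88 kmol/h, ξ₁ = 290.1 kmol/h.
Outlet amounts (n = n₀ + Σ ν·ξ):
  D: 504 − 1(290.1) − 1(82.88) = 131
  C: 0 + 2(290.1) = 580.2
  B: 0 + 1(82.88) = 82.88
  A: 0 + 2(82.88) = 165.8

580 kmol/h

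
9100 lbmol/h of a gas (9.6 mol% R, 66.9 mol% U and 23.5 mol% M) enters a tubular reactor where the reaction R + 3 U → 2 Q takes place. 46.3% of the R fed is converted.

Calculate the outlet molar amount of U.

R reacted = 0.463 × 873.6 = 404.5 lbmol/h; ν_R = −1, so ξ = 404.5/1 = 404.5 lbmol/h.
Outlet amounts (n = n₀ + ν ξ):
  R: 873.6 − 1(404.5) = 469.1
  U: 6088 − 3(404.5) = 4874
  Q: 0 + 2(404.5) = 809
  M: 2138 (inert)

4870 lbmol/h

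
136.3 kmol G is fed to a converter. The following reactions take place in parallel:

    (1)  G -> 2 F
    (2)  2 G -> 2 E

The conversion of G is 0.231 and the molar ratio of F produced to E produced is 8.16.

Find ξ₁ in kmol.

ξ₁ = 25.3 kmol

Conversion of G: G consumed = 0.231 × 136.3 = 31.49 kmol = 1ξ₁ + 2ξ₂.
Selectivity: 2ξ₁ / (2ξ₂) = 8.16 → ξ₁ = 8.16 ξ₂.
Substitute: (1·8.16 + 2) ξ₂ = 31.49 → ξ₂ = 3.099 kmol, ξ₁ = 25.29 kmol.
Outlet amounts (n = n₀ + Σ ν·ξ):
  G: 136.3 − 1(25.29) − 2(3.099) = 104.8
  F: 0 + 2(25.29) = 50.57
  E: 0 + 2(3.099) = 6.198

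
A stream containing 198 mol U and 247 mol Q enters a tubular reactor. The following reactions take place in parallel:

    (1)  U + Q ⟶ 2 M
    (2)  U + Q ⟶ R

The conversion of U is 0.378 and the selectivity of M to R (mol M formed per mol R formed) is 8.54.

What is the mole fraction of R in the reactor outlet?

Conversion of U: U consumed = 0.378 × 198 = 74.84 mol = 1ξ₁ + 1ξ₂.
Selectivity: 2ξ₁ / (1ξ₂) = 8.54 → ξ₁ = 4.27 ξ₂.
Substitute: (1·4.27 + 1) ξ₂ = 74.84 → ξ₂ = 14.2 mol, ξ₁ = 60.64 mol.
Outlet amounts (n = n₀ + Σ ν·ξ):
  U: 198 − 1(60.64) − 1(14.2) = 123.2
  Q: 247 − 1(60.64) − 1(14.2) = 172.2
  M: 0 + 2(60.64) = 121.3
  R: 0 + 1(14.2) = 14.2
Total out = 430.8 mol; y_R = 14.2 / 430.8 = 0.03297.

0.033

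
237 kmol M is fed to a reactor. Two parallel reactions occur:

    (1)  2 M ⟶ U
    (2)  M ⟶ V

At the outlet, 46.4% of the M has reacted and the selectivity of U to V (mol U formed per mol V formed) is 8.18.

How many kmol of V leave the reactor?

6.33 kmol

Conversion of M: M consumed = 0.464 × 237 = 110 kmol = 2ξ₁ + 1ξ₂.
Selectivity: 1ξ₁ / (1ξ₂) = 8.18 → ξ₁ = 8.18 ξ₂.
Substitute: (2·8.18 + 1) ξ₂ = 110 → ξ₂ = 6.335 kmol, ξ₁ = 51.82 kmol.
Outlet amounts (n = n₀ + Σ ν·ξ):
  M: 237 − 2(51.82) − 1(6.335) = 127
  U: 0 + 1(51.82) = 51.82
  V: 0 + 1(6.335) = 6.335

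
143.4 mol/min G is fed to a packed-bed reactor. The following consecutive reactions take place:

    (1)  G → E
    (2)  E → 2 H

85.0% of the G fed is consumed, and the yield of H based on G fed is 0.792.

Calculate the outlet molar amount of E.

65.1 mol/min

Conversion of G: G consumed = 1ξ₁ = 0.85 × 143.4 → ξ₁ = 121.9 mol/min.
Yield of H: 2ξ₂ / 143.4 = 0.792 → ξ₂ = 56.79 mol/min.
Outlet amounts (n = n₀ + Σ ν·ξ):
  G: 143.4 − 1(121.9) = 21.51
  E: 0 + 1(121.9) − 1(56.79) = 65.1
  H: 0 + 2(56.79) = 113.6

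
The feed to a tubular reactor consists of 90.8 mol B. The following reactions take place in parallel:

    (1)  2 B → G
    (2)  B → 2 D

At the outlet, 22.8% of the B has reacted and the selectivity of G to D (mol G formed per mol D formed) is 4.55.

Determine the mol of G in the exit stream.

Conversion of B: B consumed = 0.228 × 90.8 = 20.7 mol = 2ξ₁ + 1ξ₂.
Selectivity: 1ξ₁ / (2ξ₂) = 4.55 → ξ₁ = 9.1 ξ₂.
Substitute: (2·9.1 + 1) ξ₂ = 20.7 → ξ₂ = 1.078 mol, ξ₁ = 9.812 mol.
Outlet amounts (n = n₀ + Σ ν·ξ):
  B: 90.8 − 2(9.812) − 1(1.078) = 70.1
  G: 0 + 1(9.812) = 9.812
  D: 0 + 2(1.078) = 2.157

9.81 mol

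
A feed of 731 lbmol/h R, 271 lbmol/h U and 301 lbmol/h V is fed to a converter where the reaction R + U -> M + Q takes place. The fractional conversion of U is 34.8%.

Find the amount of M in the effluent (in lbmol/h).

94.3 lbmol/h

U reacted = 0.348 × 271 = 94.31 lbmol/h; ν_U = −1, so ξ = 94.31/1 = 94.31 lbmol/h.
Outlet amounts (n = n₀ + ν ξ):
  R: 731 − 1(94.31) = 636.7
  U: 271 − 1(94.31) = 176.7
  M: 0 + 1(94.31) = 94.31
  Q: 0 + 1(94.31) = 94.31
  V: 301 (inert)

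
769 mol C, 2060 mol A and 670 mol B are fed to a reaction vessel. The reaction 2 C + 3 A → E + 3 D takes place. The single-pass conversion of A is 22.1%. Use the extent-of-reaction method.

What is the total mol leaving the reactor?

A reacted = 0.221 × 2060 = 455.3 mol; ν_A = −3, so ξ = 455.3/3 = 151.8 mol.
Outlet amounts (n = n₀ + ν ξ):
  C: 769 − 2(151.8) = 465.5
  A: 2060 − 3(151.8) = 1605
  E: 0 + 1(151.8) = 151.8
  D: 0 + 3(151.8) = 455.3
  B: 670 (inert)
Total out = 465.5 + 1605 + 151.8 + 455.3 + 670 = 3347 mol.

3350 mol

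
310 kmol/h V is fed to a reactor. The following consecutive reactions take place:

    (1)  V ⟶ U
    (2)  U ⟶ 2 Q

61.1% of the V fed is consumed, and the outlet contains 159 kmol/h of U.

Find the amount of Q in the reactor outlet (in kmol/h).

60.8 kmol/h

Conversion of V: V consumed = 1ξ₁ = 0.611 × 310 → ξ₁ = 189.4 kmol/h.
U balance: n_U = 0 + 1ξ₁ − 1ξ₂ = 159 → ξ₂ = (1·189.4 − 159)/1 = 30.41 kmol/h.
Outlet amounts (n = n₀ + Σ ν·ξ):
  V: 310 − 1(189.4) = 120.6
  U: 0 + 1(189.4) − 1(30.41) = 159
  Q: 0 + 2(30.41) = 60.82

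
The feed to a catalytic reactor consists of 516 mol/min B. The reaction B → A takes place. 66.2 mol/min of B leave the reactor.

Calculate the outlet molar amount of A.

For B: n = n₀ − 1ξ → 66.2 = 516 − 1ξ, giving ξ = 449.8 mol/min.
Outlet amounts (n = n₀ + ν ξ):
  B: 516 − 1(449.8) = 66.2
  A: 0 + 1(449.8) = 449.8

450 mol/min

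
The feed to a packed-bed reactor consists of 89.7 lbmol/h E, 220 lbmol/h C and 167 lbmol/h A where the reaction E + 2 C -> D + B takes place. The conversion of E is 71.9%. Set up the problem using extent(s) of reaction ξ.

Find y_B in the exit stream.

0.156

E reacted = 0.719 × 89.7 = 64.49 lbmol/h; ν_E = −1, so ξ = 64.49/1 = 64.49 lbmol/h.
Outlet amounts (n = n₀ + ν ξ):
  E: 89.7 − 1(64.49) = 25.21
  C: 220 − 2(64.49) = 91.01
  D: 0 + 1(64.49) = 64.49
  B: 0 + 1(64.49) = 64.49
  A: 167 (inert)
Total out = 412.2 lbmol/h; y_B = 64.49 / 412.2 = 0.1565.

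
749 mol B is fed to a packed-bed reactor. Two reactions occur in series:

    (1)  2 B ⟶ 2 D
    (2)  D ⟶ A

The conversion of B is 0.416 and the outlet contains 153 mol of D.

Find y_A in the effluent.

0.212

Conversion of B: B consumed = 2ξ₁ = 0.416 × 749 → ξ₁ = 155.8 mol.
D balance: n_D = 0 + 2ξ₁ − 1ξ₂ = 153 → ξ₂ = (2·155.8 − 153)/1 = 158.6 mol.
Outlet amounts (n = n₀ + Σ ν·ξ):
  B: 749 − 2(155.8) = 437.4
  D: 0 + 2(155.8) − 1(158.6) = 153
  A: 0 + 1(158.6) = 158.6
Total out = 749 mol; y_A = 158.6 / 749 = 0.2117.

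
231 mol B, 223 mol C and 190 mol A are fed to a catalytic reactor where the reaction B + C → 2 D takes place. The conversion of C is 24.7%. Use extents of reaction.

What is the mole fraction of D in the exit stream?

C reacted = 0.247 × 223 = 55.08 mol; ν_C = −1, so ξ = 55.08/1 = 55.08 mol.
Outlet amounts (n = n₀ + ν ξ):
  B: 231 − 1(55.08) = 175.9
  C: 223 − 1(55.08) = 167.9
  D: 0 + 2(55.08) = 110.2
  A: 190 (inert)
Total out = 644 mol; y_D = 110.2 / 644 = 0.1711.

0.171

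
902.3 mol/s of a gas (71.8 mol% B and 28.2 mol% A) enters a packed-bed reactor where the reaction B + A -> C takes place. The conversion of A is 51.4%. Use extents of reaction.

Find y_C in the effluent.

A reacted = 0.514 × 254.4 = 130.8 mol/s; ν_A = −1, so ξ = 130.8/1 = 130.8 mol/s.
Outlet amounts (n = n₀ + ν ξ):
  B: 647.9 − 1(130.8) = 517.1
  A: 254.4 − 1(130.8) = 123.7
  C: 0 + 1(130.8) = 130.8
Total out = 771.5 mol/s; y_C = 130.8 / 771.5 = 0.1695.

0.17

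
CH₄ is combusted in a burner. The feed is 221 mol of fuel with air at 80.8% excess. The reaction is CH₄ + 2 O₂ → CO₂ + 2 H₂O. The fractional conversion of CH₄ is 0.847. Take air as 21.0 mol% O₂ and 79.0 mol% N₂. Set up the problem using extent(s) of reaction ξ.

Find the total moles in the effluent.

Stoichiometric O₂ = 2 × 221 = 442 mol; O₂ fed = 442 × 1.808 = 799.1 mol.
N₂ fed = 799.1 × 79/21 = 3006 mol.
Fuel reacted = 0.847 × 221 → ξ = 187.2 mol.
Outlet (n = n₀ + ν ξ):
  CH₄: 221 − 1(187.2) = 33.81
  O₂: 799.1 − 2(187.2) = 424.8
  N₂: 3006 (inert)
  CO₂: 0 + 1(187.2) = 187.2
  H₂O: 0 + 2(187.2) = 374.4
Total out = 33.81 + 424.8 + 3006 + 187.2 + 374.4 = 4026 mol.

4030 mol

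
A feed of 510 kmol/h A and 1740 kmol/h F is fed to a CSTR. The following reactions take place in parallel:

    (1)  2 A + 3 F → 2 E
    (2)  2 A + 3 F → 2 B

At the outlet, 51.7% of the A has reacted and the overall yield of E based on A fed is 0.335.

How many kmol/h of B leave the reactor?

92.8 kmol/h

Yield of E: 2ξ₁ / 510 = 0.335 → ξ₁ = 85.43 kmol/h.
Conversion of A: 2ξ₁ + 2ξ₂ = 0.517 × 510 = 263.7 → ξ₂ = 46.41 kmol/h.
Outlet amounts (n = n₀ + Σ ν·ξ):
  A: 510 − 2(85.43) − 2(46.41) = 246.3
  F: 1740 − 3(85.43) − 3(46.41) = 1344
  E: 0 + 2(85.43) = 170.9
  B: 0 + 2(46.41) = 92.82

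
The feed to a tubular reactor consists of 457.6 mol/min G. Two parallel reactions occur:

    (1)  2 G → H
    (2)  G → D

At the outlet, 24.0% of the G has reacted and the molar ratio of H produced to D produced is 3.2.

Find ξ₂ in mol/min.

Conversion of G: G consumed = 0.24 × 457.6 = 109.8 mol/min = 2ξ₁ + 1ξ₂.
Selectivity: 1ξ₁ / (1ξ₂) = 3.2 → ξ₁ = 3.2 ξ₂.
Substitute: (2·3.2 + 1) ξ₂ = 109.8 → ξ₂ = 14.84 mol/min, ξ₁ = 47.49 mol/min.
Outlet amounts (n = n₀ + Σ ν·ξ):
  G: 457.6 − 2(47.49) − 1(14.84) = 347.8
  H: 0 + 1(47.49) = 47.49
  D: 0 + 1(14.84) = 14.84

ξ₂ = 14.8 mol/min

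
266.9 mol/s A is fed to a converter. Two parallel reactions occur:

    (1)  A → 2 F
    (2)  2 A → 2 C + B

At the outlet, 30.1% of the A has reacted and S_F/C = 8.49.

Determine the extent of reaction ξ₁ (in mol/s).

ξ₁ = 65 mol/s

Conversion of A: A consumed = 0.301 × 266.9 = 80.34 mol/s = 1ξ₁ + 2ξ₂.
Selectivity: 2ξ₁ / (2ξ₂) = 8.49 → ξ₁ = 8.49 ξ₂.
Substitute: (1·8.49 + 2) ξ₂ = 80.34 → ξ₂ = 7.658 mol/s, ξ₁ = 65.02 mol/s.
Outlet amounts (n = n₀ + Σ ν·ξ):
  A: 266.9 − 1(65.02) − 2(7.658) = 186.6
  F: 0 + 2(65.02) = 130
  C: 0 + 2(7.658) = 15.32
  B: 0 + 1(7.658) = 7.658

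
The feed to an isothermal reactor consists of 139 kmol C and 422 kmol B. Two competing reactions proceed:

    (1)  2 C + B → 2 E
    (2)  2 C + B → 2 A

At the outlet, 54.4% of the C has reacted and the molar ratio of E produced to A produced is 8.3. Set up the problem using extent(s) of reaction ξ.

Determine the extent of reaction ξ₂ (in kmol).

ξ₂ = 4.07 kmol

Conversion of C: C consumed = 0.544 × 139 = 75.62 kmol = 2ξ₁ + 2ξ₂.
Selectivity: 2ξ₁ / (2ξ₂) = 8.3 → ξ₁ = 8.3 ξ₂.
Substitute: (2·8.3 + 2) ξ₂ = 75.62 → ξ₂ = 4.065 kmol, ξ₁ = 33.74 kmol.
Outlet amounts (n = n₀ + Σ ν·ξ):
  C: 139 − 2(33.74) − 2(4.065) = 63.38
  B: 422 − 1(33.74) − 1(4.065) = 384.2
  E: 0 + 2(33.74) = 67.49
  A: 0 + 2(4.065) = 8.131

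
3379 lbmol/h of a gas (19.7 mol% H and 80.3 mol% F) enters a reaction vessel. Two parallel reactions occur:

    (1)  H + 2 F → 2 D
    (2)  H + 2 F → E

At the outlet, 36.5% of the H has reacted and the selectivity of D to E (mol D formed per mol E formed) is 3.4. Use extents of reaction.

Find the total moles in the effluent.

3050 lbmol/h

Conversion of H: H consumed = 0.365 × 665.7 = 243 lbmol/h = 1ξ₁ + 1ξ₂.
Selectivity: 2ξ₁ / (1ξ₂) = 3.4 → ξ₁ = 1.7 ξ₂.
Substitute: (1·1.7 + 1) ξ₂ = 243 → ξ₂ = 89.99 lbmol/h, ξ₁ = 153 lbmol/h.
Outlet amounts (n = n₀ + Σ ν·ξ):
  H: 665.7 − 1(153) − 1(89.99) = 422.7
  F: 2713 − 2(153) − 2(89.99) = 2227
  D: 0 + 2(153) = 306
  E: 0 + 1(89.99) = 89.99
Total out = 422.7 + 2227 + 306 + 89.99 = 3046 lbmol/h.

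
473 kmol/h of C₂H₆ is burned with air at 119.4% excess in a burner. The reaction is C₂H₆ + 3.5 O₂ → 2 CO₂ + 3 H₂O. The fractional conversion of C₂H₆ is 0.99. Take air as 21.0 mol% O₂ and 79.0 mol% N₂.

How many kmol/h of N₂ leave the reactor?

13700 kmol/h

Stoichiometric O₂ = 3.5 × 473 = 1656 kmol/h; O₂ fed = 1656 × 2.194 = 3632 kmol/h.
N₂ fed = 3632 × 79/21 = 13660 kmol/h.
Fuel reacted = 0.99 × 473 → ξ = 468.3 kmol/h.
Outlet (n = n₀ + ν ξ):
  C₂H₆: 473 − 1(468.3) = 4.73
  O₂: 3632 − 3.5(468.3) = 1993
  N₂: 13660 (inert)
  CO₂: 0 + 2(468.3) = 936.5
  H₂O: 0 + 3(468.3) = 1405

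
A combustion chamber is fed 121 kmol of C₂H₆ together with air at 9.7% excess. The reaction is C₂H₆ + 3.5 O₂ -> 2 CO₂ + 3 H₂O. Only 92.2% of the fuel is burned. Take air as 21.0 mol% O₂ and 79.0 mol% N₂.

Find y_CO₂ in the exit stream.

Stoichiometric O₂ = 3.5 × 121 = 423.5 kmol; O₂ fed = 423.5 × 1.097 = 464.6 kmol.
N₂ fed = 464.6 × 79/21 = 1748 kmol.
Fuel reacted = 0.922 × 121 → ξ = 111.6 kmol.
Outlet (n = n₀ + ν ξ):
  C₂H₆: 121 − 1(111.6) = 9.438
  O₂: 464.6 − 3.5(111.6) = 74.11
  N₂: 1748 (inert)
  CO₂: 0 + 2(111.6) = 223.1
  H₂O: 0 + 3(111.6) = 334.7
Total out = 2389 kmol; y_CO₂ = 223.1 / 2389 = 0.09339.

0.0934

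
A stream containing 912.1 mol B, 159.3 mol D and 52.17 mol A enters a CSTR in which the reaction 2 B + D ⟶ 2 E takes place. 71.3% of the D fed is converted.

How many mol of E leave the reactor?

D reacted = 0.713 × 159.3 = 113.6 mol; ν_D = −1, so ξ = 113.6/1 = 113.6 mol.
Outlet amounts (n = n₀ + ν ξ):
  B: 912.1 − 2(113.6) = 684.9
  D: 159.3 − 1(113.6) = 45.72
  E: 0 + 2(113.6) = 227.2
  A: 52.17 (inert)

227 mol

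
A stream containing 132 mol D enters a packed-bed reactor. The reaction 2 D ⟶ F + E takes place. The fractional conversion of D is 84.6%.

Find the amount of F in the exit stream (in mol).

D reacted = 0.846 × 132 = 111.7 mol; ν_D = −2, so ξ = 111.7/2 = 55.84 mol.
Outlet amounts (n = n₀ + ν ξ):
  D: 132 − 2(55.84) = 20.33
  F: 0 + 1(55.84) = 55.84
  E: 0 + 1(55.84) = 55.84

55.8 mol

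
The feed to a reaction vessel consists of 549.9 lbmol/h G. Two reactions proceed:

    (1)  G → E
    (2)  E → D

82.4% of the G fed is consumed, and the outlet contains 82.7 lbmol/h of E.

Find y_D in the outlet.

Conversion of G: G consumed = 1ξ₁ = 0.824 × 549.9 → ξ₁ = 453.1 lbmol/h.
E balance: n_E = 0 + 1ξ₁ − 1ξ₂ = 82.7 → ξ₂ = (1·453.1 − 82.7)/1 = 370.4 lbmol/h.
Outlet amounts (n = n₀ + Σ ν·ξ):
  G: 549.9 − 1(453.1) = 96.78
  E: 0 + 1(453.1) − 1(370.4) = 82.7
  D: 0 + 1(370.4) = 370.4
Total out = 549.9 lbmol/h; y_D = 370.4 / 549.9 = 0.6736.

0.674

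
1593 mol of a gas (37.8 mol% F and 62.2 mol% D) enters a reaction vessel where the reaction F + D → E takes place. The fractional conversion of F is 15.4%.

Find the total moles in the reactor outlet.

F reacted = 0.154 × 602.2 = 92.73 mol; ν_F = −1, so ξ = 92.73/1 = 92.73 mol.
Outlet amounts (n = n₀ + ν ξ):
  F: 602.2 − 1(92.73) = 509.4
  D: 990.8 − 1(92.73) = 898.1
  E: 0 + 1(92.73) = 92.73
Total out = 509.4 + 898.1 + 92.73 = 1500 mol.

1500 mol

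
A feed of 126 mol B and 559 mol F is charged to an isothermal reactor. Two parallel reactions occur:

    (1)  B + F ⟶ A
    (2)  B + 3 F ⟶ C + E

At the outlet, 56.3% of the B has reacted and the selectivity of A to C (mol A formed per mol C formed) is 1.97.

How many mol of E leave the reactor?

Conversion of B: B consumed = 0.563 × 126 = 70.94 mol = 1ξ₁ + 1ξ₂.
Selectivity: 1ξ₁ / (1ξ₂) = 1.97 → ξ₁ = 1.97 ξ₂.
Substitute: (1·1.97 + 1) ξ₂ = 70.94 → ξ₂ = 23.88 mol, ξ₁ = 47.05 mol.
Outlet amounts (n = n₀ + Σ ν·ξ):
  B: 126 − 1(47.05) − 1(23.88) = 55.06
  F: 559 − 1(47.05) − 3(23.88) = 440.3
  A: 0 + 1(47.05) = 47.05
  C: 0 + 1(23.88) = 23.88
  E: 0 + 1(23.88) = 23.88

23.9 mol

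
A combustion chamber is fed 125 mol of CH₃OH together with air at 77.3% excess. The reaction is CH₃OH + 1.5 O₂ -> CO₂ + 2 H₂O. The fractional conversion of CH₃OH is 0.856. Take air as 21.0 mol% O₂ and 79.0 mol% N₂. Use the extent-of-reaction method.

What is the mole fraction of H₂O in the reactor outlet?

Stoichiometric O₂ = 1.5 × 125 = 187.5 mol; O₂ fed = 187.5 × 1.773 = 332.4 mol.
N₂ fed = 332.4 × 79/21 = 1251 mol.
Fuel reacted = 0.856 × 125 → ξ = 107 mol.
Outlet (n = n₀ + ν ξ):
  CH₃OH: 125 − 1(107) = 18
  O₂: 332.4 − 1.5(107) = 171.9
  N₂: 1251 (inert)
  CO₂: 0 + 1(107) = 107
  H₂O: 0 + 2(107) = 214
Total out = 1762 mol; y_H₂O = 214 / 1762 = 0.1215.

0.121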